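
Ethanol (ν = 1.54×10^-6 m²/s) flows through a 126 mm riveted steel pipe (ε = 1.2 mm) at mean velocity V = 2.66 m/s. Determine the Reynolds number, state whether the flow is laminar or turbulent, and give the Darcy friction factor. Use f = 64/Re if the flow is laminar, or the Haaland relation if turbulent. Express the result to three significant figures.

Re = VD/ν = 2.660·0.126/1.54×10^-6 = 2.18×10^5
Re > 4000 → turbulent; ε/D = 0.00952
Haaland: f = 0.03763

Re ≈ 2.18×10^5; turbulent; f ≈ 0.0376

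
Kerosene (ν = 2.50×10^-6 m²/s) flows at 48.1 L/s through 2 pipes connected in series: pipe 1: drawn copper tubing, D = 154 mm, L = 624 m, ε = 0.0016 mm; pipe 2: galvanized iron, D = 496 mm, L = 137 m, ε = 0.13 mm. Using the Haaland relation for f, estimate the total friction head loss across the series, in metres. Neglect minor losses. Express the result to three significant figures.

H ≈ 22.4 m

Pipe 1: V = 2.582 m/s, Re = 1.59×10^5, ε/D = 1.04×10^-5, f = 0.01627, h_1 = f(L/D)V²/2g = 22.40 m
Pipe 2: V = 0.2489 m/s, Re = 4.94×10^4, ε/D = 2.62×10^-4, f = 0.02156, h_2 = f(L/D)V²/2g = 0.01881 m
Series → Q common, losses add: H = Σh = 22.42 m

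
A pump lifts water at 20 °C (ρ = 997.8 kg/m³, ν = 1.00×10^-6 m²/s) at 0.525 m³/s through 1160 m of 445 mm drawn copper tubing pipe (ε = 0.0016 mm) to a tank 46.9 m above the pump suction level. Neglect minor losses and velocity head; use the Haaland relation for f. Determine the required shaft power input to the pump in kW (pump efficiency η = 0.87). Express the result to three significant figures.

P_shaft ≈ 375 kW

V = 4Q/(πD²) = 3.376 m/s; Re = 1.50×10^6; ε/D = 3.60×10^-6; f = 0.01091
h_f = f(L/D)V²/2g = 16.52 m
Total head H = z + h_f = 46.9 + 16.52 = 63.42 m
P_hyd = ρgQH = 997.8·9.81·0.525·63.42 = 325.9 kW
P_shaft = P_hyd/η = 325.9/0.87 = 374.6 kW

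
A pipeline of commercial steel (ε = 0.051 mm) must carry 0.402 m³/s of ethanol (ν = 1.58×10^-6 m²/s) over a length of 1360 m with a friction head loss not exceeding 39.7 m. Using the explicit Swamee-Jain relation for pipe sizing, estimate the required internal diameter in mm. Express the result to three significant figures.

D ≈ 369 mm

Swamee-Jain (Type III): D = 0.66·[ε^1.25·(LQ²/(gh_f))^4.75 + ν·Q^9.4·(L/(gh_f))^5.2]^0.04
LQ²/(gh_f) = 0.5643; L/(gh_f) = 3.492
Term 1 = ε^1.25·(…)^4.75 = 2.85×10^-7; Term 2 = ν·Q^9.4·(…)^5.2 = 2.01×10^-7
D = 0.66·(2.85×10^-7 + 2.01×10^-7)^0.04 = 0.3690 m = 369 mm
Check: V = 3.76 m/s, Re = 8.78×10^5, f = 0.01417, h_f = 37.6 m ≈ 39.7 m ✓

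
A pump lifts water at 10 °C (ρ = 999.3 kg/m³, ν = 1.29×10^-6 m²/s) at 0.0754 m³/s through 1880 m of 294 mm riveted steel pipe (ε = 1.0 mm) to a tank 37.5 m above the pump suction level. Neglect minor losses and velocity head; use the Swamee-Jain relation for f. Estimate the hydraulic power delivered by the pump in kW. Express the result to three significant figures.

V = 4Q/(πD²) = 1.111 m/s; Re = 2.53×10^5; ε/D = 0.00340; f = 0.02776
h_f = f(L/D)V²/2g = 11.16 m
Total head H = z + h_f = 37.5 + 11.16 = 48.66 m
P_hyd = ρgQH = 999.3·9.81·0.0754·48.66 = 35.97 kW

P_hyd ≈ 36.0 kW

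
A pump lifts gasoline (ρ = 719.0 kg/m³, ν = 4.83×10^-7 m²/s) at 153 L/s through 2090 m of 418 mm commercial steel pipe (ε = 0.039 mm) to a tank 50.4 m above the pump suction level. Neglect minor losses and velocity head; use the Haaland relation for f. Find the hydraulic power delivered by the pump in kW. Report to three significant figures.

P_hyd ≈ 58.9 kW

V = 4Q/(πD²) = 1.115 m/s; Re = 9.65×10^5; ε/D = 9.33×10^-5; f = 0.01327
h_f = f(L/D)V²/2g = 4.203 m
Total head H = z + h_f = 50.4 + 4.203 = 54.60 m
P_hyd = ρgQH = 719.0·9.81·0.153·54.60 = 58.93 kW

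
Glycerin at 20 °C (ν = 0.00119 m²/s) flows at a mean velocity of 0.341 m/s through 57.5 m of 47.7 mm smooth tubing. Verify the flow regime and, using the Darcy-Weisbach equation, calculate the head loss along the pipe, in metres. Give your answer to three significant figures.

h_f ≈ 33.5 m

Re = VD/ν = 0.341·0.04770/0.00119 = 13.7 → laminar (Re < 2300)
f = 64/Re = 4.682
h_f = f(L/D)V²/(2g) = 4.682·(57.5/0.04770)·0.341²/(2·9.81) = 33.45 m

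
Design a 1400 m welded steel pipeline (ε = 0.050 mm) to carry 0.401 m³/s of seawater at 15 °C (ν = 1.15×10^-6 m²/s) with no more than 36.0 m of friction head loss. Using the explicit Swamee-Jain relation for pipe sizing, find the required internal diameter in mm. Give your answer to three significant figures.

D ≈ 376 mm

Swamee-Jain (Type III): D = 0.66·[ε^1.25·(LQ²/(gh_f))^4.75 + ν·Q^9.4·(L/(gh_f))^5.2]^0.04
LQ²/(gh_f) = 0.6374; L/(gh_f) = 3.964
Term 1 = ε^1.25·(…)^4.75 = 4.95×10^-7; Term 2 = ν·Q^9.4·(…)^5.2 = 2.76×10^-7
D = 0.66·(4.95×10^-7 + 2.76×10^-7)^0.04 = 0.3759 m = 376 mm
Check: V = 3.61 m/s, Re = 1.18×10^6, f = 0.01381, h_f = 34.2 m ≈ 36.0 m ✓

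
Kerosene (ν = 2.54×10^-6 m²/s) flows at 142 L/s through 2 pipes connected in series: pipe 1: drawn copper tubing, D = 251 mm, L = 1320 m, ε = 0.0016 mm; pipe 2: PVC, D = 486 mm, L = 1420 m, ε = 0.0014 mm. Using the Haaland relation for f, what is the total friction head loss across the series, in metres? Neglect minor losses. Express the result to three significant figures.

Pipe 1: V = 2.870 m/s, Re = 2.84×10^5, ε/D = 6.37×10^-6, f = 0.01454, h_1 = f(L/D)V²/2g = 32.10 m
Pipe 2: V = 0.7655 m/s, Re = 1.46×10^5, ε/D = 2.88×10^-6, f = 0.01650, h_2 = f(L/D)V²/2g = 1.440 m
Series → Q common, losses add: H = Σh = 33.54 m

H ≈ 33.5 m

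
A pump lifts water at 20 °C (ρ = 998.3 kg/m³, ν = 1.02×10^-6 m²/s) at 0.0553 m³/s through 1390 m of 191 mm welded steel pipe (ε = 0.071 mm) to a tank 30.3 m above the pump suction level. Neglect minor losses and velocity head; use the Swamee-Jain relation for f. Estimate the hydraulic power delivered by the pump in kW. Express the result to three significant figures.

V = 4Q/(πD²) = 1.930 m/s; Re = 3.61×10^5; ε/D = 3.72×10^-4; f = 0.01729
h_f = f(L/D)V²/2g = 23.89 m
Total head H = z + h_f = 30.3 + 23.89 = 54.19 m
P_hyd = ρgQH = 998.3·9.81·0.0553·54.19 = 29.35 kW

P_hyd ≈ 29.3 kW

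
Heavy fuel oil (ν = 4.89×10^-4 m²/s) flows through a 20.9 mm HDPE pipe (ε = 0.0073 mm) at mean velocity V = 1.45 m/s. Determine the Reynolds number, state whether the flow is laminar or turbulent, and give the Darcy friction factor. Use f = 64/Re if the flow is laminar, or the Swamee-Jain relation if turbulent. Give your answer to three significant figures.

Re ≈ 62.0; laminar; f = 64/Re ≈ 1.03

Re = VD/ν = 1.450·0.0209/4.89×10^-4 = 62.0
Re < 2300 → laminar → f = 64/Re = 1.033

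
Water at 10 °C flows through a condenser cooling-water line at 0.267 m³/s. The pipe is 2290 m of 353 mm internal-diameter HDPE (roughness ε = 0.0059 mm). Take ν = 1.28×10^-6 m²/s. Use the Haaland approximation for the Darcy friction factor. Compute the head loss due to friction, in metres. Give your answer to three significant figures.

h_f ≈ 30.6 m

V = 4Q/(πD²) = 4·0.267/(π·0.353²) = 2.728 m/s
Re = VD/ν = 2.728·0.353/1.28×10^-6 = 7.52×10^5 → turbulent
ε/D = 0.0059/353 = 1.67×10^-5
Haaland: f = 0.01242
h_f = f(L/D)V²/(2g) = 0.01242·(2290/0.353)·2.728²/(2·9.81) = 30.56 m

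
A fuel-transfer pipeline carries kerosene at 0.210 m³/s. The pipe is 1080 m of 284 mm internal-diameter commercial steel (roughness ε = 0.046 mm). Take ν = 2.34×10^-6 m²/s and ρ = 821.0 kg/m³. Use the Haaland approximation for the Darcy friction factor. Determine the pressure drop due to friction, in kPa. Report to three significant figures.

Δp ≈ 262 kPa

V = 4Q/(πD²) = 4·0.210/(π·0.284²) = 3.315 m/s
Re = VD/ν = 3.315·0.284/2.34×10^-6 = 4.02×10^5 → turbulent
ε/D = 0.046/284 = 1.62×10^-4
Haaland: f = 0.01525
h_f = f(L/D)V²/(2g) = 0.01525·(1080/0.284)·3.315²/(2·9.81) = 32.47 m
Δp = ρg·h_f = 821.0·9.81·32.47 = 261.5 kPa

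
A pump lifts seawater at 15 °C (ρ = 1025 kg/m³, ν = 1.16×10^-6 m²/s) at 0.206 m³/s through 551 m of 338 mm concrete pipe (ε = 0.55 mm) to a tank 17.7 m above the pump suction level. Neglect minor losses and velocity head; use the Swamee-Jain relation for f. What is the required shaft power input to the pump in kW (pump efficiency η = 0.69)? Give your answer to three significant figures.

V = 4Q/(πD²) = 2.296 m/s; Re = 6.69×10^5; ε/D = 0.00163; f = 0.02261
h_f = f(L/D)V²/2g = 9.900 m
Total head H = z + h_f = 17.7 + 9.900 = 27.60 m
P_hyd = ρgQH = 1025·9.81·0.206·27.60 = 57.17 kW
P_shaft = P_hyd/η = 57.17/0.69 = 82.86 kW

P_shaft ≈ 82.9 kW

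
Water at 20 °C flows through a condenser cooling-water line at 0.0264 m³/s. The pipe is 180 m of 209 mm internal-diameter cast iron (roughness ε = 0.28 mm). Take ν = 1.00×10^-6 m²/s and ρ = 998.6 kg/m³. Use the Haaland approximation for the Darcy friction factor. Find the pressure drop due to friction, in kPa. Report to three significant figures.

V = 4Q/(πD²) = 4·0.0264/(π·0.209²) = 0.7695 m/s
Re = VD/ν = 0.7695·0.209/1.00×10^-6 = 1.61×10^5 → turbulent
ε/D = 0.28/209 = 0.00134
Haaland: f = 0.02241
h_f = f(L/D)V²/(2g) = 0.02241·(180/0.209)·0.7695²/(2·9.81) = 0.5824 m
Δp = ρg·h_f = 998.6·9.81·0.5824 = 5.706 kPa

Δp ≈ 5.71 kPa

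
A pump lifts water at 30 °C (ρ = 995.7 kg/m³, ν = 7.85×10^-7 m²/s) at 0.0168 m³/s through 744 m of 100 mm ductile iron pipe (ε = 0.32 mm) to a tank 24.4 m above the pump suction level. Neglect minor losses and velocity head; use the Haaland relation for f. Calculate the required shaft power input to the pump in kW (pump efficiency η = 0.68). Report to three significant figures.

P_shaft ≈ 17.2 kW

V = 4Q/(πD²) = 2.139 m/s; Re = 2.72×10^5; ε/D = 0.00320; f = 0.02712
h_f = f(L/D)V²/2g = 47.06 m
Total head H = z + h_f = 24.4 + 47.06 = 71.46 m
P_hyd = ρgQH = 995.7·9.81·0.0168·71.46 = 11.73 kW
P_shaft = P_hyd/η = 11.73/0.68 = 17.25 kW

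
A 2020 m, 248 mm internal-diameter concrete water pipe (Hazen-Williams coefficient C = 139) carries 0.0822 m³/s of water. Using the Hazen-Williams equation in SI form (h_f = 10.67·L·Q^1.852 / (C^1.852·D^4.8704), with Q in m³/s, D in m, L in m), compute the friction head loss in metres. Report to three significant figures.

h_f ≈ 20.1 m

h_f = 10.67·2020·0.0822^1.852 / (139^1.852·0.248^4.8704) = 20.15 m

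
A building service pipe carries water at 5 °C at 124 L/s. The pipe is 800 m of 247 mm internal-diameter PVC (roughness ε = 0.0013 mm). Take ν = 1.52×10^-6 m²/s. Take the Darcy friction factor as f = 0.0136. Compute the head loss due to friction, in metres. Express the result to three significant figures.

V = 4Q/(πD²) = 4·0.124/(π·0.247²) = 2.588 m/s
h_f = f(L/D)V²/(2g) = 0.01360·(800/0.247)·2.588²/(2·9.81) = 15.04 m

h_f ≈ 15.0 m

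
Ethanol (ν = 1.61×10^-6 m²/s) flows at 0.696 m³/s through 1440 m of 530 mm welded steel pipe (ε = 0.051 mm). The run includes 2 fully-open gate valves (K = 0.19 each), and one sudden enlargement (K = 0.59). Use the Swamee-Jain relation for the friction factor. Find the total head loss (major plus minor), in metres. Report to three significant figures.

H_L ≈ 19.0 m

V = 4Q/(πD²) = 3.155 m/s; V²/2g = 0.5073 m
Re = 1.04×10^6, ε/D = 9.62×10^-5 → f = 0.01341 (Swamee-Jain)
Major: h_f = f(L/D)·V²/2g = 0.01341·2717·0.5073 = 18.48 m
Minor: ΣK = 0.970; h_m = ΣK·V²/2g = 0.4920 m
Total H_L = 18.48 + 0.4920 = 18.97 m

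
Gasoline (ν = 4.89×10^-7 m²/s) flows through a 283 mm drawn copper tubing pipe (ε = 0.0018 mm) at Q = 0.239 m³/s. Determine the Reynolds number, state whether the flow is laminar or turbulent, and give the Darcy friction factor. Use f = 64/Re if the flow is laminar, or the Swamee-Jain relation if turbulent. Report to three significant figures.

V = 4Q/(πD²) = 3.800 m/s
Re = VD/ν = 3.800·0.283/4.89×10^-7 = 2.20×10^6
Re > 4000 → turbulent; ε/D = 6.36×10^-6
Swamee-Jain: f = 0.01047

Re ≈ 2.20×10^6; turbulent; f ≈ 0.0105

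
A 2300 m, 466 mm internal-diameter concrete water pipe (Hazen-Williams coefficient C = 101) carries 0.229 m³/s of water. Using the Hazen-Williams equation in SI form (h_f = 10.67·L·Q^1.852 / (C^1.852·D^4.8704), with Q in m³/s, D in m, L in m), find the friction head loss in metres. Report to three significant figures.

h_f = 10.67·2300·0.229^1.852 / (101^1.852·0.466^4.8704) = 12.81 m

h_f ≈ 12.8 m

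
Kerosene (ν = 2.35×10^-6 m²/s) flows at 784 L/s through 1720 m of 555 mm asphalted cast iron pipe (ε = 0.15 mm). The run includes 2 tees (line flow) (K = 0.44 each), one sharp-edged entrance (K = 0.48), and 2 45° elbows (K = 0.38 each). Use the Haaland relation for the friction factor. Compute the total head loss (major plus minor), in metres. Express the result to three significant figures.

V = 4Q/(πD²) = 3.241 m/s; V²/2g = 0.5353 m
Re = 7.65×10^5, ε/D = 2.70×10^-4 → f = 0.01551 (Haaland)
Major: h_f = f(L/D)·V²/2g = 0.01551·3099·0.5353 = 25.73 m
Minor: ΣK = 2.12; h_m = ΣK·V²/2g = 1.135 m
Total H_L = 25.73 + 1.135 = 26.87 m

H_L ≈ 26.9 m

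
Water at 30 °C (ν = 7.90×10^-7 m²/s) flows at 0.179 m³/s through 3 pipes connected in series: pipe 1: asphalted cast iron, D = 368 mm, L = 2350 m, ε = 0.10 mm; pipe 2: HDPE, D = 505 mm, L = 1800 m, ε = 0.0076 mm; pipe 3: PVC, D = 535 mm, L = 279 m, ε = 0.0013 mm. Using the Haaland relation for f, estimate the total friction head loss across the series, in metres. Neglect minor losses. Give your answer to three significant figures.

H ≈ 16.4 m

Pipe 1: V = 1.683 m/s, Re = 7.84×10^5, ε/D = 2.72×10^-4, f = 0.01551, h_1 = f(L/D)V²/2g = 14.30 m
Pipe 2: V = 0.8937 m/s, Re = 5.71×10^5, ε/D = 1.50×10^-5, f = 0.01295, h_2 = f(L/D)V²/2g = 1.879 m
Pipe 3: V = 0.7963 m/s, Re = 5.39×10^5, ε/D = 2.43×10^-6, f = 0.01292, h_3 = f(L/D)V²/2g = 0.2177 m
Series → Q common, losses add: H = Σh = 16.39 m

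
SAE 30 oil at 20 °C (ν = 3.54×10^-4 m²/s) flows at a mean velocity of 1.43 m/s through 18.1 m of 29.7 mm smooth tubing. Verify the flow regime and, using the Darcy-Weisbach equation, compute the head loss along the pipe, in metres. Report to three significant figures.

h_f ≈ 33.9 m

Re = VD/ν = 1.43·0.02970/3.54×10^-4 = 120 → laminar (Re < 2300)
f = 64/Re = 0.5334
h_f = f(L/D)V²/(2g) = 0.5334·(18.1/0.02970)·1.43²/(2·9.81) = 33.88 m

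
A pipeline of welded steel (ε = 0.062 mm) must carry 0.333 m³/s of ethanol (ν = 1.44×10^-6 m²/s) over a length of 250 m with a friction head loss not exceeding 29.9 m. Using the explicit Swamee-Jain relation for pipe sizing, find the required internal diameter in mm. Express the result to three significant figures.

Swamee-Jain (Type III): D = 0.66·[ε^1.25·(LQ²/(gh_f))^4.75 + ν·Q^9.4·(L/(gh_f))^5.2]^0.04
LQ²/(gh_f) = 0.09451; L/(gh_f) = 0.8523
Term 1 = ε^1.25·(…)^4.75 = 7.48×10^-11; Term 2 = ν·Q^9.4·(…)^5.2 = 2.03×10^-11
D = 0.66·(7.48×10^-11 + 2.03×10^-11)^0.04 = 0.2622 m = 262 mm
Check: V = 6.17 m/s, Re = 1.12×10^6, f = 0.01507, h_f = 27.8 m ≈ 29.9 m ✓

D ≈ 262 mm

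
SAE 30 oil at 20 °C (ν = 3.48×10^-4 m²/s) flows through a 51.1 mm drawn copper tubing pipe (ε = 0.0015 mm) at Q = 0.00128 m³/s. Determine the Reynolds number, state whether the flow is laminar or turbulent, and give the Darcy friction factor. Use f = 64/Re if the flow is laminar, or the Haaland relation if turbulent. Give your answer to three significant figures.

Re ≈ 91.6; laminar; f = 64/Re ≈ 0.698

V = 4Q/(πD²) = 0.6241 m/s
Re = VD/ν = 0.6241·0.0511/3.48×10^-4 = 91.6
Re < 2300 → laminar → f = 64/Re = 0.6983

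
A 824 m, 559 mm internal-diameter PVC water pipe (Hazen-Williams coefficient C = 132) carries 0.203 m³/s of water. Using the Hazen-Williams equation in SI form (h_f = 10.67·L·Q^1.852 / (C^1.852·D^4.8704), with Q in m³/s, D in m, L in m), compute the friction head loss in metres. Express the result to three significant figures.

h_f = 10.67·824·0.203^1.852 / (132^1.852·0.559^4.8704) = 0.9215 m

h_f ≈ 0.921 m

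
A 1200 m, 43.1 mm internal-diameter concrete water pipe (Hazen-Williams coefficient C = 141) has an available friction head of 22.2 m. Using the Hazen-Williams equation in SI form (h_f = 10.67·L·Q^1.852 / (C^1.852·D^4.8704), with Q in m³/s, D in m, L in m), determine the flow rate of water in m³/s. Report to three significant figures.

Rearranging: Q = [h_f·C^1.852·D^4.8704 / (10.67·L)]^(1/1.852)
Q = [22.2·141^1.852·0.0431^4.8704 / (10.67·1200)]^0.540 = 0.001168 m³/s

Q ≈ 0.00117 m³/s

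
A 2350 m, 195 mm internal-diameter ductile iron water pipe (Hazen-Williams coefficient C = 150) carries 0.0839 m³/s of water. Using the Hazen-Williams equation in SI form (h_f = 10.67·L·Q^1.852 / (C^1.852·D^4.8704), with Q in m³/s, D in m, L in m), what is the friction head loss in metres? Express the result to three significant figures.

h_f ≈ 68.2 m

h_f = 10.67·2350·0.0839^1.852 / (150^1.852·0.195^4.8704) = 68.19 m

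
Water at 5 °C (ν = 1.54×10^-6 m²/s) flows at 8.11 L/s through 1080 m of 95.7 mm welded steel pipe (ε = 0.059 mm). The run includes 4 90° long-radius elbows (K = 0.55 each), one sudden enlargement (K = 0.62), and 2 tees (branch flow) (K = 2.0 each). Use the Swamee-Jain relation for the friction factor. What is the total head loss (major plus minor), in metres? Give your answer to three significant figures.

H_L ≈ 16.4 m

V = 4Q/(πD²) = 1.127 m/s; V²/2g = 0.06479 m
Re = 7.01×10^4, ε/D = 6.17×10^-4 → f = 0.02188 (Swamee-Jain)
Major: h_f = f(L/D)·V²/2g = 0.02188·11285·0.06479 = 16.00 m
Minor: ΣK = 6.82; h_m = ΣK·V²/2g = 0.4419 m
Total H_L = 16.00 + 0.4419 = 16.44 m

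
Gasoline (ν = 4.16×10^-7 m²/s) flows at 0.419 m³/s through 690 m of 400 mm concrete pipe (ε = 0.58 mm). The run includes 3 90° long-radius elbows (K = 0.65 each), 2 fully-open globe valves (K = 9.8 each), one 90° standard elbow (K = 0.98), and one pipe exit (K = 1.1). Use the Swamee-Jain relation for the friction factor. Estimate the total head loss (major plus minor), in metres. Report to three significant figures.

H_L ≈ 34.6 m

V = 4Q/(πD²) = 3.334 m/s; V²/2g = 0.5666 m
Re = 3.21×10^6, ε/D = 0.00145 → f = 0.02165 (Swamee-Jain)
Major: h_f = f(L/D)·V²/2g = 0.02165·1725·0.5666 = 21.16 m
Minor: ΣK = 23.6; h_m = ΣK·V²/2g = 13.39 m
Total H_L = 21.16 + 13.39 = 34.55 m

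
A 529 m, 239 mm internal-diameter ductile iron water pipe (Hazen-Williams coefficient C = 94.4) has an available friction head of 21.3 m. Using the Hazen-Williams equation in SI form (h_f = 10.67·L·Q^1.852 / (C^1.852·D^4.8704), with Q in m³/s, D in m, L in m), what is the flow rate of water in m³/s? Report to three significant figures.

Rearranging: Q = [h_f·C^1.852·D^4.8704 / (10.67·L)]^(1/1.852)
Q = [21.3·94.4^1.852·0.239^4.8704 / (10.67·529)]^0.540 = 0.1076 m³/s

Q ≈ 0.108 m³/s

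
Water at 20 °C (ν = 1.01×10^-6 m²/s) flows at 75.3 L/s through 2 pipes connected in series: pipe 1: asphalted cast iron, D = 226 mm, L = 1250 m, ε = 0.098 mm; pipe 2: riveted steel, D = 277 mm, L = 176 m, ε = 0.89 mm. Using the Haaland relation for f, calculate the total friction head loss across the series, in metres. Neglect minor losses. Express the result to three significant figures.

H ≈ 18.6 m

Pipe 1: V = 1.877 m/s, Re = 4.20×10^5, ε/D = 4.34×10^-4, f = 0.01730, h_1 = f(L/D)V²/2g = 17.18 m
Pipe 2: V = 1.250 m/s, Re = 3.43×10^5, ε/D = 0.00321, f = 0.02707, h_2 = f(L/D)V²/2g = 1.369 m
Series → Q common, losses add: H = Σh = 18.55 m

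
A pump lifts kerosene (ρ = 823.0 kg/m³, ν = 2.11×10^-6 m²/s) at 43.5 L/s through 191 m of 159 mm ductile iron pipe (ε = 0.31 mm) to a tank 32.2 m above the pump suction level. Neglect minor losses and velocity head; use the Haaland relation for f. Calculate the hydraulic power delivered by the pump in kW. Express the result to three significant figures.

V = 4Q/(πD²) = 2.191 m/s; Re = 1.65×10^5; ε/D = 0.00195; f = 0.02427
h_f = f(L/D)V²/2g = 7.132 m
Total head H = z + h_f = 32.2 + 7.132 = 39.33 m
P_hyd = ρgQH = 823.0·9.81·0.0435·39.33 = 13.81 kW

P_hyd ≈ 13.8 kW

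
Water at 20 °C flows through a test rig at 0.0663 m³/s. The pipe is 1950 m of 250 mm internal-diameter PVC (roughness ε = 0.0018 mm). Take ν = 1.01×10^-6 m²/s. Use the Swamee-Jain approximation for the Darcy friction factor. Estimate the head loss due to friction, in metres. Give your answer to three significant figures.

V = 4Q/(πD²) = 4·0.0663/(π·0.250²) = 1.351 m/s
Re = VD/ν = 1.351·0.250/1.01×10^-6 = 3.34×10^5 → turbulent
ε/D = 0.0018/250 = 7.20×10^-6
Swamee-Jain: f = 0.01418
h_f = f(L/D)V²/(2g) = 0.01418·(1950/0.250)·1.351²/(2·9.81) = 10.28 m

h_f ≈ 10.3 m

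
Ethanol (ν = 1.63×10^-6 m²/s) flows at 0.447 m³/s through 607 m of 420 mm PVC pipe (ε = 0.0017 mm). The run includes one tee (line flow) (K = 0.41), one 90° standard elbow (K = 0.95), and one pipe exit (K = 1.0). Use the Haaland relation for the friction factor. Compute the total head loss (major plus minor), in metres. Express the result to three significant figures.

V = 4Q/(πD²) = 3.226 m/s; V²/2g = 0.5306 m
Re = 8.31×10^5, ε/D = 4.05×10^-6 → f = 0.01201 (Haaland)
Major: h_f = f(L/D)·V²/2g = 0.01201·1445·0.5306 = 9.213 m
Minor: ΣK = 2.36; h_m = ΣK·V²/2g = 1.252 m
Total H_L = 9.213 + 1.252 = 10.46 m

H_L ≈ 10.5 m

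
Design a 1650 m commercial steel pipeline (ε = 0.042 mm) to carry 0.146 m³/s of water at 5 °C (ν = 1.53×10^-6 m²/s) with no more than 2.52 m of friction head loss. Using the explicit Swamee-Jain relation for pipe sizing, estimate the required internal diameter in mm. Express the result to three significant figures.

Swamee-Jain (Type III): D = 0.66·[ε^1.25·(LQ²/(gh_f))^4.75 + ν·Q^9.4·(L/(gh_f))^5.2]^0.04
LQ²/(gh_f) = 1.423; L/(gh_f) = 66.74
Term 1 = ε^1.25·(…)^4.75 = 1.80×10^-5; Term 2 = ν·Q^9.4·(…)^5.2 = 6.55×10^-5
D = 0.66·(1.80×10^-5 + 6.55×10^-5)^0.04 = 0.4533 m = 453 mm
Check: V = 0.904 m/s, Re = 2.68×10^5, f = 0.01562, h_f = 2.37 m ≈ 2.52 m ✓

D ≈ 453 mm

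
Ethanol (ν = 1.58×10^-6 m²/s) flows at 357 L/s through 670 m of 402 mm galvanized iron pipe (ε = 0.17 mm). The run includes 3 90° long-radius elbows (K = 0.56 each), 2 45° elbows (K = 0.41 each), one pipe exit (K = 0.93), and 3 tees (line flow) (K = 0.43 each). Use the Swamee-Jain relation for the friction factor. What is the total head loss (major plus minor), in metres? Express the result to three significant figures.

V = 4Q/(πD²) = 2.813 m/s; V²/2g = 0.4032 m
Re = 7.16×10^5, ε/D = 4.23×10^-4 → f = 0.01697 (Swamee-Jain)
Major: h_f = f(L/D)·V²/2g = 0.01697·1667·0.4032 = 11.41 m
Minor: ΣK = 4.72; h_m = ΣK·V²/2g = 1.903 m
Total H_L = 11.41 + 1.903 = 13.31 m

H_L ≈ 13.3 m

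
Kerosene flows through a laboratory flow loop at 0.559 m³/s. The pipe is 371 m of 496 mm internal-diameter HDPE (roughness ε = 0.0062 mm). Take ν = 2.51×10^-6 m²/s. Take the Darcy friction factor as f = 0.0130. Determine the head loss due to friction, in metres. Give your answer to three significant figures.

V = 4Q/(πD²) = 4·0.559/(π·0.496²) = 2.893 m/s
h_f = f(L/D)V²/(2g) = 0.01300·(371/0.496)·2.893²/(2·9.81) = 4.148 m

h_f ≈ 4.15 m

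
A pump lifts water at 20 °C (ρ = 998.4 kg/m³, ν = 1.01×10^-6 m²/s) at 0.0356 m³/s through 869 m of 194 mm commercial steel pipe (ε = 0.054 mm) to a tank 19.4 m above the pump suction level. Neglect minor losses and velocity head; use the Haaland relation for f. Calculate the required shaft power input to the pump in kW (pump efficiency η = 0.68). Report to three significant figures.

P_shaft ≈ 12.8 kW

V = 4Q/(πD²) = 1.204 m/s; Re = 2.31×10^5; ε/D = 2.78×10^-4; f = 0.01709
h_f = f(L/D)V²/2g = 5.660 m
Total head H = z + h_f = 19.4 + 5.660 = 25.06 m
P_hyd = ρgQH = 998.4·9.81·0.0356·25.06 = 8.738 kW
P_shaft = P_hyd/η = 8.738/0.68 = 12.85 kW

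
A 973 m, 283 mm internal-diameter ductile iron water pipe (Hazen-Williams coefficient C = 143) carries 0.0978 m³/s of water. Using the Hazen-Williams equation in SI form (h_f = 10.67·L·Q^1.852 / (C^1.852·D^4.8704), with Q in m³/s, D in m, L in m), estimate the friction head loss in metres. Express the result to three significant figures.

h_f = 10.67·973·0.0978^1.852 / (143^1.852·0.283^4.8704) = 6.679 m

h_f ≈ 6.68 m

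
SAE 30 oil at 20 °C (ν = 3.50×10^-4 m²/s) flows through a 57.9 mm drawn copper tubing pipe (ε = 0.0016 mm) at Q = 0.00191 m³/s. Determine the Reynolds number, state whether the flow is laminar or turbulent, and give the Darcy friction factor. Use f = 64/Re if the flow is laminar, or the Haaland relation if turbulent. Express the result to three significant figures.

V = 4Q/(πD²) = 0.7254 m/s
Re = VD/ν = 0.7254·0.0579/3.50×10^-4 = 120
Re < 2300 → laminar → f = 64/Re = 0.5333

Re ≈ 120; laminar; f = 64/Re ≈ 0.533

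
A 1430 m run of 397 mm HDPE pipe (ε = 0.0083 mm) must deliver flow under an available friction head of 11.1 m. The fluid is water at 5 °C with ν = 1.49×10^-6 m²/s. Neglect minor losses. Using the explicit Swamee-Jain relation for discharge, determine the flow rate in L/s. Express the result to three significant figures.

Swamee-Jain (Type II): Q = -0.965·√(gD⁵h_f/L)·ln[ε/(3.7D) + √(3.17ν²L/(gD³h_f))]
√(gD⁵h_f/L) = √(9.81·0.397⁵·11.1/1430) = 0.02740
ε/(3.7D) = 5.65×10^-6; √(3.17ν²L/(gD³h_f)) = 3.84×10^-5
Q = -0.965·0.02740·ln(4.408×10^-5) = 0.2652 m³/s
Check: V = 2.14 m/s, Re = 5.71×10^5, f = 0.01314, h_f = 11.1 m ≈ 11.1 m ✓

Q ≈ 265 L/s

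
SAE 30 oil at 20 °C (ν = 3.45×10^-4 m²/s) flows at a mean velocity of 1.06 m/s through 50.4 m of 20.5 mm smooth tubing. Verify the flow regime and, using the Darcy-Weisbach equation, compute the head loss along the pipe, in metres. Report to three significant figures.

h_f ≈ 143 m

Re = VD/ν = 1.06·0.02050/3.45×10^-4 = 63.0 → laminar (Re < 2300)
f = 64/Re = 1.016
h_f = f(L/D)V²/(2g) = 1.016·(50.4/0.02050)·1.06²/(2·9.81) = 143.1 m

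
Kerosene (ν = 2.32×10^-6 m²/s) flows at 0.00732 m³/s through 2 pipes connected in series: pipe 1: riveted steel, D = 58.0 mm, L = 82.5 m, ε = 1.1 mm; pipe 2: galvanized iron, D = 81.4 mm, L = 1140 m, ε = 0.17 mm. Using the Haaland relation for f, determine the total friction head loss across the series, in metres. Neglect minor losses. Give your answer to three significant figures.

H ≈ 64.3 m

Pipe 1: V = 2.771 m/s, Re = 6.93×10^4, ε/D = 0.0190, f = 0.04832, h_1 = f(L/D)V²/2g = 26.89 m
Pipe 2: V = 1.407 m/s, Re = 4.94×10^4, ε/D = 0.00209, f = 0.02652, h_2 = f(L/D)V²/2g = 37.45 m
Series → Q common, losses add: H = Σh = 64.34 m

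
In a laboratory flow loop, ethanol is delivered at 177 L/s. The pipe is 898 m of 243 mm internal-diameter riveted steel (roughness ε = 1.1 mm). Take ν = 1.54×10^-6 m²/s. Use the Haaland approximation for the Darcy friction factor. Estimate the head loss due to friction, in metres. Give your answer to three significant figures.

V = 4Q/(πD²) = 4·0.177/(π·0.243²) = 3.817 m/s
Re = VD/ν = 3.817·0.243/1.54×10^-6 = 6.02×10^5 → turbulent
ε/D = 1.1/243 = 0.00453
Haaland: f = 0.02969
h_f = f(L/D)V²/(2g) = 0.02969·(898/0.243)·3.817²/(2·9.81) = 81.45 m

h_f ≈ 81.4 m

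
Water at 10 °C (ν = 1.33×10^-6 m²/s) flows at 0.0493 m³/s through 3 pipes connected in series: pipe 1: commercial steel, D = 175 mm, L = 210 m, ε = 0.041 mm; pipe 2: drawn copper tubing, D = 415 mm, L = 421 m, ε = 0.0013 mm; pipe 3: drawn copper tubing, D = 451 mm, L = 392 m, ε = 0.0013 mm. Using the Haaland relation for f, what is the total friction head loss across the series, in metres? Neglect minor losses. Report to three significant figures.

H ≈ 4.44 m

Pipe 1: V = 2.050 m/s, Re = 2.70×10^5, ε/D = 2.34×10^-4, f = 0.01651, h_1 = f(L/D)V²/2g = 4.242 m
Pipe 2: V = 0.3645 m/s, Re = 1.14×10^5, ε/D = 3.13×10^-6, f = 0.01737, h_2 = f(L/D)V²/2g = 0.1193 m
Pipe 3: V = 0.3086 m/s, Re = 1.05×10^5, ε/D = 2.88×10^-6, f = 0.01767, h_3 = f(L/D)V²/2g = 0.07454 m
Series → Q common, losses add: H = Σh = 4.436 m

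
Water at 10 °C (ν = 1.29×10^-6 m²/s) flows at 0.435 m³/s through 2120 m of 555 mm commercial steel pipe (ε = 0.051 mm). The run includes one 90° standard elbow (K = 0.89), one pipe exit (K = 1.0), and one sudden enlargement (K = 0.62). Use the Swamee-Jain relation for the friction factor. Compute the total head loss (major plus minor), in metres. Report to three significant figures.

V = 4Q/(πD²) = 1.798 m/s; V²/2g = 0.1648 m
Re = 7.74×10^5, ε/D = 9.19×10^-5 → f = 0.01371 (Swamee-Jain)
Major: h_f = f(L/D)·V²/2g = 0.01371·3820·0.1648 = 8.628 m
Minor: ΣK = 2.51; h_m = ΣK·V²/2g = 0.4136 m
Total H_L = 8.628 + 0.4136 = 9.042 m

H_L ≈ 9.04 m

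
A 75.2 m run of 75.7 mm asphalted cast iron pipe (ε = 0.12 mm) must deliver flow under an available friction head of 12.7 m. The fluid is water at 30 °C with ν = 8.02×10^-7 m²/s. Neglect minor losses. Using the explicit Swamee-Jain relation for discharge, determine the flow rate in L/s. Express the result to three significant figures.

Q ≈ 15.0 L/s

Swamee-Jain (Type II): Q = -0.965·√(gD⁵h_f/L)·ln[ε/(3.7D) + √(3.17ν²L/(gD³h_f))]
√(gD⁵h_f/L) = √(9.81·0.0757⁵·12.7/75.2) = 0.002029
ε/(3.7D) = 4.28×10^-4; √(3.17ν²L/(gD³h_f)) = 5.33×10^-5
Q = -0.965·0.002029·ln(4.817×10^-4) = 0.01496 m³/s
Check: V = 3.32 m/s, Re = 3.14×10^5, f = 0.02286, h_f = 12.8 m ≈ 12.7 m ✓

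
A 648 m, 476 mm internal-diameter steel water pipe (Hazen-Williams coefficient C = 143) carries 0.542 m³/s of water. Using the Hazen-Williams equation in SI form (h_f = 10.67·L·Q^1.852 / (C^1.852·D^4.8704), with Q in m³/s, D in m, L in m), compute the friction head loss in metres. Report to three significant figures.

h_f ≈ 8.43 m

h_f = 10.67·648·0.542^1.852 / (143^1.852·0.476^4.8704) = 8.426 m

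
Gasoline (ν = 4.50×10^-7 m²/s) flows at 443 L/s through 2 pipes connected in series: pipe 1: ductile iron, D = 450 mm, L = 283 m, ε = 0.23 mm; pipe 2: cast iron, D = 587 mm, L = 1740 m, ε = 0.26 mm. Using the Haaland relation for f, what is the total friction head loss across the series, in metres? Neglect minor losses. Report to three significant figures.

Pipe 1: V = 2.785 m/s, Re = 2.79×10^6, ε/D = 5.11×10^-4, f = 0.01698, h_1 = f(L/D)V²/2g = 4.222 m
Pipe 2: V = 1.637 m/s, Re = 2.14×10^6, ε/D = 4.43×10^-4, f = 0.01652, h_2 = f(L/D)V²/2g = 6.687 m
Series → Q common, losses add: H = Σh = 10.91 m

H ≈ 10.9 m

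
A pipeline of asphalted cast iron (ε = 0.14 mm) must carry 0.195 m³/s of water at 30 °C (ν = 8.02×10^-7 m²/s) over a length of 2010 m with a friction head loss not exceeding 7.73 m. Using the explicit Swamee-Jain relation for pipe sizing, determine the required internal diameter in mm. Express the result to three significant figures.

D ≈ 428 mm

Swamee-Jain (Type III): D = 0.66·[ε^1.25·(LQ²/(gh_f))^4.75 + ν·Q^9.4·(L/(gh_f))^5.2]^0.04
LQ²/(gh_f) = 1.008; L/(gh_f) = 26.51
Term 1 = ε^1.25·(…)^4.75 = 1.58×10^-5; Term 2 = ν·Q^9.4·(…)^5.2 = 4.28×10^-6
D = 0.66·(1.58×10^-5 + 4.28×10^-6)^0.04 = 0.4282 m = 428 mm
Check: V = 1.35 m/s, Re = 7.23×10^5, f = 0.01623, h_f = 7.12 m ≈ 7.73 m ✓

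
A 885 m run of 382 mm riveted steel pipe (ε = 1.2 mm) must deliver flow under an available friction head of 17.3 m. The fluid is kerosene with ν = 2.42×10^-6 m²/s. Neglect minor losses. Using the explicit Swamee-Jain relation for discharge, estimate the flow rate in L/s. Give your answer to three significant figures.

Swamee-Jain (Type II): Q = -0.965·√(gD⁵h_f/L)·ln[ε/(3.7D) + √(3.17ν²L/(gD³h_f))]
√(gD⁵h_f/L) = √(9.81·0.382⁵·17.3/885) = 0.03950
ε/(3.7D) = 8.49×10^-4; √(3.17ν²L/(gD³h_f)) = 4.17×10^-5
Q = -0.965·0.03950·ln(8.907×10^-4) = 0.2677 m³/s
Check: V = 2.34 m/s, Re = 3.69×10^5, f = 0.02699, h_f = 17.4 m ≈ 17.3 m ✓

Q ≈ 268 L/s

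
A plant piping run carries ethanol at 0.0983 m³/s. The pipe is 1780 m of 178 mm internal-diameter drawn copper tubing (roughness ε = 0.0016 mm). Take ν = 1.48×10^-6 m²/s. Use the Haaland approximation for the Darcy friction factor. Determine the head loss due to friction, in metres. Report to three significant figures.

h_f ≈ 106 m

V = 4Q/(πD²) = 4·0.0983/(π·0.178²) = 3.950 m/s
Re = VD/ν = 3.950·0.178/1.48×10^-6 = 4.75×10^5 → turbulent
ε/D = 0.0016/178 = 8.99×10^-6
Haaland: f = 0.01328
h_f = f(L/D)V²/(2g) = 0.01328·(1780/0.178)·3.950²/(2·9.81) = 105.6 m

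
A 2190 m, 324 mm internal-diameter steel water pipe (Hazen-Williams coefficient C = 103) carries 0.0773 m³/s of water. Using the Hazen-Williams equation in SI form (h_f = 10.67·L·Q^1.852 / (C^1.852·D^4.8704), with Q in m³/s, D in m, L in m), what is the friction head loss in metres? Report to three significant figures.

h_f = 10.67·2190·0.0773^1.852 / (103^1.852·0.324^4.8704) = 9.238 m

h_f ≈ 9.24 m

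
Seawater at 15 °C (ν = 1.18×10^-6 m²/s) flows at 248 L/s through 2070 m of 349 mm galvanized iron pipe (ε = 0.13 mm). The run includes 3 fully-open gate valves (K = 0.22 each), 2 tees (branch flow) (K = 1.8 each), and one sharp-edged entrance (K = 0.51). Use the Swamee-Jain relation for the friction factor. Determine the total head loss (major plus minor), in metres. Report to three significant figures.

H_L ≈ 35.3 m

V = 4Q/(πD²) = 2.592 m/s; V²/2g = 0.3425 m
Re = 7.67×10^5, ε/D = 3.72×10^-4 → f = 0.01655 (Swamee-Jain)
Major: h_f = f(L/D)·V²/2g = 0.01655·5931·0.3425 = 33.62 m
Minor: ΣK = 4.77; h_m = ΣK·V²/2g = 1.634 m
Total H_L = 33.62 + 1.634 = 35.25 m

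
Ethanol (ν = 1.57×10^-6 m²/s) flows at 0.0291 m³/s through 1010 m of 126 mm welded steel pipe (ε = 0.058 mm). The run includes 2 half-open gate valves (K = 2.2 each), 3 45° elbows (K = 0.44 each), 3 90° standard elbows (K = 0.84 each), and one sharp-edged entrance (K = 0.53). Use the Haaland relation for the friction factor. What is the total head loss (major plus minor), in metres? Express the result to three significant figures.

H_L ≈ 43.7 m

V = 4Q/(πD²) = 2.334 m/s; V²/2g = 0.2776 m
Re = 1.87×10^5, ε/D = 4.60×10^-4 → f = 0.01854 (Haaland)
Major: h_f = f(L/D)·V²/2g = 0.01854·8016·0.2776 = 41.25 m
Minor: ΣK = 8.77; h_m = ΣK·V²/2g = 2.435 m
Total H_L = 41.25 + 2.435 = 43.69 m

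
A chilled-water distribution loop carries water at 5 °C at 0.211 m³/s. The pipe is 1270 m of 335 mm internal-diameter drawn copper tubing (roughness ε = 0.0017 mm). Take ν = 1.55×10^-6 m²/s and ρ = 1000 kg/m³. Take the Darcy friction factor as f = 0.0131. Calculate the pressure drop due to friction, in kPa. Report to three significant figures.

V = 4Q/(πD²) = 4·0.211/(π·0.335²) = 2.394 m/s
h_f = f(L/D)V²/(2g) = 0.01310·(1270/0.335)·2.394²/(2·9.81) = 14.51 m
Δp = ρg·h_f = 1000·9.81·14.51 = 142.3 kPa

Δp ≈ 142 kPa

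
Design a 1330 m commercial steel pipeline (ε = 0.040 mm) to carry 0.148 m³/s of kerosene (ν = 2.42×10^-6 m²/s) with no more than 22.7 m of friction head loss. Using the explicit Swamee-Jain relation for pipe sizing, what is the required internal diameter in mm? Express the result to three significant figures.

D ≈ 283 mm

Swamee-Jain (Type III): D = 0.66·[ε^1.25·(LQ²/(gh_f))^4.75 + ν·Q^9.4·(L/(gh_f))^5.2]^0.04
LQ²/(gh_f) = 0.1308; L/(gh_f) = 5.973
Term 1 = ε^1.25·(…)^4.75 = 2.03×10^-10; Term 2 = ν·Q^9.4·(…)^5.2 = 4.17×10^-10
D = 0.66·(2.03×10^-10 + 4.17×10^-10)^0.04 = 0.2826 m = 283 mm
Check: V = 2.36 m/s, Re = 2.76×10^5, f = 0.01599, h_f = 21.3 m ≈ 22.7 m ✓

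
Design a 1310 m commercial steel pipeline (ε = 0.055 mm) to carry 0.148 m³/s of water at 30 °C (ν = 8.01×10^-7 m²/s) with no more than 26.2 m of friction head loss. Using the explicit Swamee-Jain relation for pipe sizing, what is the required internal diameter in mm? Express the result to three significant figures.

Swamee-Jain (Type III): D = 0.66·[ε^1.25·(LQ²/(gh_f))^4.75 + ν·Q^9.4·(L/(gh_f))^5.2]^0.04
LQ²/(gh_f) = 0.1116; L/(gh_f) = 5.097
Term 1 = ε^1.25·(…)^4.75 = 1.42×10^-10; Term 2 = ν·Q^9.4·(…)^5.2 = 6.05×10^-11
D = 0.66·(1.42×10^-10 + 6.05×10^-11)^0.04 = 0.2703 m = 270 mm
Check: V = 2.58 m/s, Re = 8.70×10^5, f = 0.01493, h_f = 24.5 m ≈ 26.2 m ✓

D ≈ 270 mm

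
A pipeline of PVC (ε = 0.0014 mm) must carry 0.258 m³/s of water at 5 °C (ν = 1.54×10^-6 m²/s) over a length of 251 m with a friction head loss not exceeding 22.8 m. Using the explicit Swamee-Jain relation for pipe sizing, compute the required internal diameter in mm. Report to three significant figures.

Swamee-Jain (Type III): D = 0.66·[ε^1.25·(LQ²/(gh_f))^4.75 + ν·Q^9.4·(L/(gh_f))^5.2]^0.04
LQ²/(gh_f) = 0.07470; L/(gh_f) = 1.122
Term 1 = ε^1.25·(…)^4.75 = 2.14×10^-13; Term 2 = ν·Q^9.4·(…)^5.2 = 8.26×10^-12
D = 0.66·(2.14×10^-13 + 8.26×10^-12)^0.04 = 0.2381 m = 238 mm
Check: V = 5.80 m/s, Re = 8.96×10^5, f = 0.01196, h_f = 21.6 m ≈ 22.8 m ✓

D ≈ 238 mm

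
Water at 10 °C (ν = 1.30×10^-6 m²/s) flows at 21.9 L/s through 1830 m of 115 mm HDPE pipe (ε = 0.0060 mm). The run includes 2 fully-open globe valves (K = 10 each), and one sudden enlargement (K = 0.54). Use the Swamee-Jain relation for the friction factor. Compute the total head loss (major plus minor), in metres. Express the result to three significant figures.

V = 4Q/(πD²) = 2.108 m/s; V²/2g = 0.2266 m
Re = 1.87×10^5, ε/D = 5.22×10^-5 → f = 0.01619 (Swamee-Jain)
Major: h_f = f(L/D)·V²/2g = 0.01619·15913·0.2266 = 58.38 m
Minor: ΣK = 20.5; h_m = ΣK·V²/2g = 4.654 m
Total H_L = 58.38 + 4.654 = 63.04 m

H_L ≈ 63.0 m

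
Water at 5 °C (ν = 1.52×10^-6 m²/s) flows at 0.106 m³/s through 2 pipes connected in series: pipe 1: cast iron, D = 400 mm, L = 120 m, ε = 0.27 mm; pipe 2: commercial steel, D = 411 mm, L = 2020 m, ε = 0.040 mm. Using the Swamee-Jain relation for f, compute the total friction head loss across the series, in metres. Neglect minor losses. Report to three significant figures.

Pipe 1: V = 0.8435 m/s, Re = 2.22×10^5, ε/D = 6.75×10^-4, f = 0.01965, h_1 = f(L/D)V²/2g = 0.2138 m
Pipe 2: V = 0.7990 m/s, Re = 2.16×10^5, ε/D = 9.73×10^-5, f = 0.01617, h_2 = f(L/D)V²/2g = 2.586 m
Series → Q common, losses add: H = Σh = 2.800 m

H ≈ 2.80 m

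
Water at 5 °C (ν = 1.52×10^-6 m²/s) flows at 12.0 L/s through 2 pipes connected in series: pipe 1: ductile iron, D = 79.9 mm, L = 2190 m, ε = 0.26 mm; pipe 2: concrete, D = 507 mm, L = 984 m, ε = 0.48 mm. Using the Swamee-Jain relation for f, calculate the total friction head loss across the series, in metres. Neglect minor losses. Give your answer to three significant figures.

H ≈ 224 m

Pipe 1: V = 2.393 m/s, Re = 1.26×10^5, ε/D = 0.00325, f = 0.02799, h_1 = f(L/D)V²/2g = 224.0 m
Pipe 2: V = 0.05944 m/s, Re = 1.98×10^4, ε/D = 9.47×10^-4, f = 0.02805, h_2 = f(L/D)V²/2g = 0.009805 m
Series → Q common, losses add: H = Σh = 224.0 m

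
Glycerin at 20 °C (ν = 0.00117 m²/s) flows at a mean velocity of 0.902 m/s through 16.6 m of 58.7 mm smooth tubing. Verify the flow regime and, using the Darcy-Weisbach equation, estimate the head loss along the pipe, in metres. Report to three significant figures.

Re = VD/ν = 0.902·0.05870/0.00117 = 45.3 → laminar (Re < 2300)
f = 64/Re = 1.414
h_f = f(L/D)V²/(2g) = 1.414·(16.6/0.05870)·0.902²/(2·9.81) = 16.58 m

h_f ≈ 16.6 m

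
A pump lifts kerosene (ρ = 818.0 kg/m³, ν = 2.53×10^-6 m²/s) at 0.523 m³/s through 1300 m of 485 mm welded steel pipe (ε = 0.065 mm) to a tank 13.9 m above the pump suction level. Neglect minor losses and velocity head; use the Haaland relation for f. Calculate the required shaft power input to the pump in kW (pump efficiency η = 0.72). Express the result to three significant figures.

V = 4Q/(πD²) = 2.831 m/s; Re = 5.43×10^5; ε/D = 1.34×10^-4; f = 0.01451
h_f = f(L/D)V²/2g = 15.89 m
Total head H = z + h_f = 13.9 + 15.89 = 29.79 m
P_hyd = ρgQH = 818.0·9.81·0.523·29.79 = 125.0 kW
P_shaft = P_hyd/η = 125.0/0.72 = 173.7 kW

P_shaft ≈ 174 kW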